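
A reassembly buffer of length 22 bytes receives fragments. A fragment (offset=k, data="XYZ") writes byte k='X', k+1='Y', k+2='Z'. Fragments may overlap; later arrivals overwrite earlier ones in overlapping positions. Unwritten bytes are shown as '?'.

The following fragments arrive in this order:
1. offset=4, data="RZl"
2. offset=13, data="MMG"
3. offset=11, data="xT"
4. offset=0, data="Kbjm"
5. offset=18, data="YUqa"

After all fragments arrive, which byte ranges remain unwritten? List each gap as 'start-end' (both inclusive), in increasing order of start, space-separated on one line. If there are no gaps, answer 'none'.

Answer: 7-10 16-17

Derivation:
Fragment 1: offset=4 len=3
Fragment 2: offset=13 len=3
Fragment 3: offset=11 len=2
Fragment 4: offset=0 len=4
Fragment 5: offset=18 len=4
Gaps: 7-10 16-17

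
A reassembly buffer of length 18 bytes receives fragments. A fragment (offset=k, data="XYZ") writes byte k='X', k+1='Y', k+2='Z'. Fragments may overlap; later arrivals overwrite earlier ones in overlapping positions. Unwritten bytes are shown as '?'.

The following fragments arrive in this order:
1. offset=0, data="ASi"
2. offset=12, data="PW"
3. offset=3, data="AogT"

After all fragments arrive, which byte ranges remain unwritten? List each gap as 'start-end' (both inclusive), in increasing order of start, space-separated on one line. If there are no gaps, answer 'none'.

Fragment 1: offset=0 len=3
Fragment 2: offset=12 len=2
Fragment 3: offset=3 len=4
Gaps: 7-11 14-17

Answer: 7-11 14-17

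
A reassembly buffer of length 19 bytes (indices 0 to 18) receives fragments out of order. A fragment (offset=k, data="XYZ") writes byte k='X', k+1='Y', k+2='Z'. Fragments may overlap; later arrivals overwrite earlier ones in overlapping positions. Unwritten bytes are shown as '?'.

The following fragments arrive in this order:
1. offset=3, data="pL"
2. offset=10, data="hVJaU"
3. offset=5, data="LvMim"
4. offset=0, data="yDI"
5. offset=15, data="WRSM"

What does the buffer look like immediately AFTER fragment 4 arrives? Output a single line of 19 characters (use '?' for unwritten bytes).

Fragment 1: offset=3 data="pL" -> buffer=???pL??????????????
Fragment 2: offset=10 data="hVJaU" -> buffer=???pL?????hVJaU????
Fragment 3: offset=5 data="LvMim" -> buffer=???pLLvMimhVJaU????
Fragment 4: offset=0 data="yDI" -> buffer=yDIpLLvMimhVJaU????

Answer: yDIpLLvMimhVJaU????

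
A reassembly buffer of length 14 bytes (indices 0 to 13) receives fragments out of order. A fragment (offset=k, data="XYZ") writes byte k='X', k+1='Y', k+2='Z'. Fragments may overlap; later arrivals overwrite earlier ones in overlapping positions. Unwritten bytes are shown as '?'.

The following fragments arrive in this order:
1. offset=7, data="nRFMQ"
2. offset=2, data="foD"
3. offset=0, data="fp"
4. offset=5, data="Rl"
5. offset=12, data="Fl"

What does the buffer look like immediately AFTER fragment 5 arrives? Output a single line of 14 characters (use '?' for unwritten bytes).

Fragment 1: offset=7 data="nRFMQ" -> buffer=???????nRFMQ??
Fragment 2: offset=2 data="foD" -> buffer=??foD??nRFMQ??
Fragment 3: offset=0 data="fp" -> buffer=fpfoD??nRFMQ??
Fragment 4: offset=5 data="Rl" -> buffer=fpfoDRlnRFMQ??
Fragment 5: offset=12 data="Fl" -> buffer=fpfoDRlnRFMQFl

Answer: fpfoDRlnRFMQFl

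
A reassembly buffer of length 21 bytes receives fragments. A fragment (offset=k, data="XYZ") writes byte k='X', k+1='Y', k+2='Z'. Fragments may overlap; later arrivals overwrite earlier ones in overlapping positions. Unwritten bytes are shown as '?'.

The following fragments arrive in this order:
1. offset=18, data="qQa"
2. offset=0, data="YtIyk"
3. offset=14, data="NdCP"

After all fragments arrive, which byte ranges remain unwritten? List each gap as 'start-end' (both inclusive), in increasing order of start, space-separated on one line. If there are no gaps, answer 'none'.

Answer: 5-13

Derivation:
Fragment 1: offset=18 len=3
Fragment 2: offset=0 len=5
Fragment 3: offset=14 len=4
Gaps: 5-13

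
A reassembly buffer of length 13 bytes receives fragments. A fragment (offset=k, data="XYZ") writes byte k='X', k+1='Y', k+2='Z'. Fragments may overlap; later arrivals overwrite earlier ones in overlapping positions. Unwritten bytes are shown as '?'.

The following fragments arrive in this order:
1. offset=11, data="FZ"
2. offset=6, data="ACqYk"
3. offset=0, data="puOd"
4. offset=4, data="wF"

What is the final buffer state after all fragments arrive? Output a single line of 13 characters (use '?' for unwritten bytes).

Fragment 1: offset=11 data="FZ" -> buffer=???????????FZ
Fragment 2: offset=6 data="ACqYk" -> buffer=??????ACqYkFZ
Fragment 3: offset=0 data="puOd" -> buffer=puOd??ACqYkFZ
Fragment 4: offset=4 data="wF" -> buffer=puOdwFACqYkFZ

Answer: puOdwFACqYkFZ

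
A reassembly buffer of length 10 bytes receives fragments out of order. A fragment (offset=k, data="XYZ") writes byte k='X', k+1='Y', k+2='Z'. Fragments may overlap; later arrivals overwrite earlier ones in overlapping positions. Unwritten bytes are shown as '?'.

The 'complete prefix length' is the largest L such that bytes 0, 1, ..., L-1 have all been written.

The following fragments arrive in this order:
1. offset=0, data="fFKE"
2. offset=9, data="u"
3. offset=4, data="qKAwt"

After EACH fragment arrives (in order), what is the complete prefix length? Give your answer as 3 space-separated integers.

Fragment 1: offset=0 data="fFKE" -> buffer=fFKE?????? -> prefix_len=4
Fragment 2: offset=9 data="u" -> buffer=fFKE?????u -> prefix_len=4
Fragment 3: offset=4 data="qKAwt" -> buffer=fFKEqKAwtu -> prefix_len=10

Answer: 4 4 10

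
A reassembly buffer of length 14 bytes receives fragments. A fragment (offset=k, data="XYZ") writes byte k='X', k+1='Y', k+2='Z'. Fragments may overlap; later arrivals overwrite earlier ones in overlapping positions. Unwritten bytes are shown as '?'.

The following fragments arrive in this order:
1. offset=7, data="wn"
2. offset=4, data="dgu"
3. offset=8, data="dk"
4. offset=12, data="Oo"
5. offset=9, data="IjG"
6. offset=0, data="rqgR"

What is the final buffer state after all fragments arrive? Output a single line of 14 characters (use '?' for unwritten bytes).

Answer: rqgRdguwdIjGOo

Derivation:
Fragment 1: offset=7 data="wn" -> buffer=???????wn?????
Fragment 2: offset=4 data="dgu" -> buffer=????dguwn?????
Fragment 3: offset=8 data="dk" -> buffer=????dguwdk????
Fragment 4: offset=12 data="Oo" -> buffer=????dguwdk??Oo
Fragment 5: offset=9 data="IjG" -> buffer=????dguwdIjGOo
Fragment 6: offset=0 data="rqgR" -> buffer=rqgRdguwdIjGOo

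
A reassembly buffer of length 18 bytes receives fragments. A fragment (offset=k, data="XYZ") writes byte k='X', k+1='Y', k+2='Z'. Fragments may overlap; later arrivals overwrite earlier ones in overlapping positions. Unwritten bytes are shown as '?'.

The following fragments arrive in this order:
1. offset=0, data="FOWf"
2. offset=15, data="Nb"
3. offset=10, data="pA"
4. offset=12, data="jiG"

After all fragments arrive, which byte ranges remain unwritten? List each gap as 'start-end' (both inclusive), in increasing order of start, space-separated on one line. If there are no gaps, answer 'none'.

Fragment 1: offset=0 len=4
Fragment 2: offset=15 len=2
Fragment 3: offset=10 len=2
Fragment 4: offset=12 len=3
Gaps: 4-9 17-17

Answer: 4-9 17-17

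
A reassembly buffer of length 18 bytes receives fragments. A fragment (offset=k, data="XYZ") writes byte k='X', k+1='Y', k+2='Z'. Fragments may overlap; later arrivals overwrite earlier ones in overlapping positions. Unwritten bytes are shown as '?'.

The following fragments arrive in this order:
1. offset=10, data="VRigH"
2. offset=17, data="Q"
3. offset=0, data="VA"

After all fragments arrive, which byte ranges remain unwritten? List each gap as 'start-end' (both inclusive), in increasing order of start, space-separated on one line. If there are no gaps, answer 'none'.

Fragment 1: offset=10 len=5
Fragment 2: offset=17 len=1
Fragment 3: offset=0 len=2
Gaps: 2-9 15-16

Answer: 2-9 15-16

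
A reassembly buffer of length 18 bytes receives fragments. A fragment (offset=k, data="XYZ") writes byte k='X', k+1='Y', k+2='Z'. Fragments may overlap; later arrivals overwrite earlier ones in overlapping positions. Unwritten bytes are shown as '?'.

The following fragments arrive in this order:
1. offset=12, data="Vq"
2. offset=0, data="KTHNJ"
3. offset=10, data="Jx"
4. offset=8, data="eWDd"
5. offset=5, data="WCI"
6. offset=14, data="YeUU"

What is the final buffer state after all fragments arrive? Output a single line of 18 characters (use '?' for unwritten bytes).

Fragment 1: offset=12 data="Vq" -> buffer=????????????Vq????
Fragment 2: offset=0 data="KTHNJ" -> buffer=KTHNJ???????Vq????
Fragment 3: offset=10 data="Jx" -> buffer=KTHNJ?????JxVq????
Fragment 4: offset=8 data="eWDd" -> buffer=KTHNJ???eWDdVq????
Fragment 5: offset=5 data="WCI" -> buffer=KTHNJWCIeWDdVq????
Fragment 6: offset=14 data="YeUU" -> buffer=KTHNJWCIeWDdVqYeUU

Answer: KTHNJWCIeWDdVqYeUU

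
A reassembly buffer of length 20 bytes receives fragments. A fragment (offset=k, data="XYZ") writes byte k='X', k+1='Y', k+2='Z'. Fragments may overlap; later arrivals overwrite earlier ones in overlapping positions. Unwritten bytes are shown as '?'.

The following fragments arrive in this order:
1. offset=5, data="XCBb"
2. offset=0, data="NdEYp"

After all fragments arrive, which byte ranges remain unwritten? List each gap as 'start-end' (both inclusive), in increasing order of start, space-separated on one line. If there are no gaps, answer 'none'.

Fragment 1: offset=5 len=4
Fragment 2: offset=0 len=5
Gaps: 9-19

Answer: 9-19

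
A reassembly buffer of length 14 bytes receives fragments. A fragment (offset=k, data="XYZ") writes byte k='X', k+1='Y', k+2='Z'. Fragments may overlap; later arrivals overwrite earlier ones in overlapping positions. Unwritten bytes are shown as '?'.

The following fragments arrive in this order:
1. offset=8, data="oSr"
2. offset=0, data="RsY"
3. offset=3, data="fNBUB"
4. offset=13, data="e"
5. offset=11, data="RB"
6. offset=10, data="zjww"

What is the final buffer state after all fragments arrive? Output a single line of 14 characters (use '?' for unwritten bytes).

Answer: RsYfNBUBoSzjww

Derivation:
Fragment 1: offset=8 data="oSr" -> buffer=????????oSr???
Fragment 2: offset=0 data="RsY" -> buffer=RsY?????oSr???
Fragment 3: offset=3 data="fNBUB" -> buffer=RsYfNBUBoSr???
Fragment 4: offset=13 data="e" -> buffer=RsYfNBUBoSr??e
Fragment 5: offset=11 data="RB" -> buffer=RsYfNBUBoSrRBe
Fragment 6: offset=10 data="zjww" -> buffer=RsYfNBUBoSzjww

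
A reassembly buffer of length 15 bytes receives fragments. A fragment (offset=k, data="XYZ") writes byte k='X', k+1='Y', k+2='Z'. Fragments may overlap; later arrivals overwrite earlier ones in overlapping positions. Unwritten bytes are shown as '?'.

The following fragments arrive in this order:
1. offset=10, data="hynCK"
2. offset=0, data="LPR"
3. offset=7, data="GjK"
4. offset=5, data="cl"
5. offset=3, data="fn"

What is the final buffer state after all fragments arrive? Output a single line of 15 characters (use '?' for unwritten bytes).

Fragment 1: offset=10 data="hynCK" -> buffer=??????????hynCK
Fragment 2: offset=0 data="LPR" -> buffer=LPR???????hynCK
Fragment 3: offset=7 data="GjK" -> buffer=LPR????GjKhynCK
Fragment 4: offset=5 data="cl" -> buffer=LPR??clGjKhynCK
Fragment 5: offset=3 data="fn" -> buffer=LPRfnclGjKhynCK

Answer: LPRfnclGjKhynCK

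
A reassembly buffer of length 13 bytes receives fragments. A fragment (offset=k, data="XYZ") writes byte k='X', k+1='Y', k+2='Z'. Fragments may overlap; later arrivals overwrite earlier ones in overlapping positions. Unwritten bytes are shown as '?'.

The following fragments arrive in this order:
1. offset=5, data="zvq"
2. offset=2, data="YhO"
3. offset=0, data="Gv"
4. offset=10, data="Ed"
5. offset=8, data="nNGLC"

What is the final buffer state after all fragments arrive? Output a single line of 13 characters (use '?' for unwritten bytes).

Fragment 1: offset=5 data="zvq" -> buffer=?????zvq?????
Fragment 2: offset=2 data="YhO" -> buffer=??YhOzvq?????
Fragment 3: offset=0 data="Gv" -> buffer=GvYhOzvq?????
Fragment 4: offset=10 data="Ed" -> buffer=GvYhOzvq??Ed?
Fragment 5: offset=8 data="nNGLC" -> buffer=GvYhOzvqnNGLC

Answer: GvYhOzvqnNGLC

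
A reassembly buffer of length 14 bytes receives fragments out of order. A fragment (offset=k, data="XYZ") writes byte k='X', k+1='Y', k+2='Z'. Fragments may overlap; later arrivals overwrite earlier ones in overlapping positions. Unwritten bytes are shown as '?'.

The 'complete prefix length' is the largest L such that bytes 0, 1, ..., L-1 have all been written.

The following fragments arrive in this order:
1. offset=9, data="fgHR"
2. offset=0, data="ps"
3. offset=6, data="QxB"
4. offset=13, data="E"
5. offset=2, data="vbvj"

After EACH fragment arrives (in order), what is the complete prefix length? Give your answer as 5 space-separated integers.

Answer: 0 2 2 2 14

Derivation:
Fragment 1: offset=9 data="fgHR" -> buffer=?????????fgHR? -> prefix_len=0
Fragment 2: offset=0 data="ps" -> buffer=ps???????fgHR? -> prefix_len=2
Fragment 3: offset=6 data="QxB" -> buffer=ps????QxBfgHR? -> prefix_len=2
Fragment 4: offset=13 data="E" -> buffer=ps????QxBfgHRE -> prefix_len=2
Fragment 5: offset=2 data="vbvj" -> buffer=psvbvjQxBfgHRE -> prefix_len=14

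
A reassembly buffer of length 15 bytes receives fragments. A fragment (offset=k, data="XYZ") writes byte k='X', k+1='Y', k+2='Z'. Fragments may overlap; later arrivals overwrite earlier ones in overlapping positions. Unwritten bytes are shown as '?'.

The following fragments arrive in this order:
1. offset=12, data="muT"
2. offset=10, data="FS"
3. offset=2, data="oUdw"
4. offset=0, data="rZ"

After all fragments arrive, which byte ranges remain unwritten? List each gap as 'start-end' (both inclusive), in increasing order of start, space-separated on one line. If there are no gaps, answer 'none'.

Fragment 1: offset=12 len=3
Fragment 2: offset=10 len=2
Fragment 3: offset=2 len=4
Fragment 4: offset=0 len=2
Gaps: 6-9

Answer: 6-9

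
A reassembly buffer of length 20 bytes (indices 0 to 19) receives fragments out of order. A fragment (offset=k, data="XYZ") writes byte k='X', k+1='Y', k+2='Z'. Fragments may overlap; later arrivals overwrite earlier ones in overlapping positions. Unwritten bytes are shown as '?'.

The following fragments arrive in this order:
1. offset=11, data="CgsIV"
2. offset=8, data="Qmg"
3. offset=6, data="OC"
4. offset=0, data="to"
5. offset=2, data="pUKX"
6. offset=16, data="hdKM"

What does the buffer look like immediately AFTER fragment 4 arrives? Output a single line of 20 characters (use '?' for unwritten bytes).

Answer: to????OCQmgCgsIV????

Derivation:
Fragment 1: offset=11 data="CgsIV" -> buffer=???????????CgsIV????
Fragment 2: offset=8 data="Qmg" -> buffer=????????QmgCgsIV????
Fragment 3: offset=6 data="OC" -> buffer=??????OCQmgCgsIV????
Fragment 4: offset=0 data="to" -> buffer=to????OCQmgCgsIV????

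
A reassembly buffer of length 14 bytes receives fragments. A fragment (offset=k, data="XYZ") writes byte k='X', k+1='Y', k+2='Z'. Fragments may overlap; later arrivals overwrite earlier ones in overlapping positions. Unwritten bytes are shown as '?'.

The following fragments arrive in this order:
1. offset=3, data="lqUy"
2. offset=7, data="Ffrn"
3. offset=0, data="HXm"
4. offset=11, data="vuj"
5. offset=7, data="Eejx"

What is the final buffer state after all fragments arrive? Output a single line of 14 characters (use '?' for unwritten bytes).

Answer: HXmlqUyEejxvuj

Derivation:
Fragment 1: offset=3 data="lqUy" -> buffer=???lqUy???????
Fragment 2: offset=7 data="Ffrn" -> buffer=???lqUyFfrn???
Fragment 3: offset=0 data="HXm" -> buffer=HXmlqUyFfrn???
Fragment 4: offset=11 data="vuj" -> buffer=HXmlqUyFfrnvuj
Fragment 5: offset=7 data="Eejx" -> buffer=HXmlqUyEejxvuj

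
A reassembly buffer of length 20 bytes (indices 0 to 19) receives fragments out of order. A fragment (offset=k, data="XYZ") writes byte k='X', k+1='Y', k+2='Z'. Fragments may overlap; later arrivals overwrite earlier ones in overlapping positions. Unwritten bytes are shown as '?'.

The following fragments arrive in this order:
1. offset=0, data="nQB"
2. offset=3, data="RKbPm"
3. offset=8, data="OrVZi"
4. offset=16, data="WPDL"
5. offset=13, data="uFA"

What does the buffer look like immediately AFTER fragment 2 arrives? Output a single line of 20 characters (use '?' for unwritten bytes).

Answer: nQBRKbPm????????????

Derivation:
Fragment 1: offset=0 data="nQB" -> buffer=nQB?????????????????
Fragment 2: offset=3 data="RKbPm" -> buffer=nQBRKbPm????????????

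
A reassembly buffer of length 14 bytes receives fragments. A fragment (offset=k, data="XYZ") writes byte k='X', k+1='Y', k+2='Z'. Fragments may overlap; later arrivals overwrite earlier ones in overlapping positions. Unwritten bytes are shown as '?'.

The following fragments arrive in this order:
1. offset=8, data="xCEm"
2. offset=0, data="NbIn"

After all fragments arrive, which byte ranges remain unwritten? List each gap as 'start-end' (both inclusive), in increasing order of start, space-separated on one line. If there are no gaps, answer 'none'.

Fragment 1: offset=8 len=4
Fragment 2: offset=0 len=4
Gaps: 4-7 12-13

Answer: 4-7 12-13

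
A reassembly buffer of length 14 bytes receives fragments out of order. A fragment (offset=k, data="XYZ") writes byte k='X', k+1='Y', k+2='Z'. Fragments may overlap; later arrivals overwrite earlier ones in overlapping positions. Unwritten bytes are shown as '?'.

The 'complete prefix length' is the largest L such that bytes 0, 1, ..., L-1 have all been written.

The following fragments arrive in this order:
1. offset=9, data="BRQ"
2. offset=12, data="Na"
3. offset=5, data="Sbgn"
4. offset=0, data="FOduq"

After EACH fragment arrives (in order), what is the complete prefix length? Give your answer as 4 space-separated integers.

Fragment 1: offset=9 data="BRQ" -> buffer=?????????BRQ?? -> prefix_len=0
Fragment 2: offset=12 data="Na" -> buffer=?????????BRQNa -> prefix_len=0
Fragment 3: offset=5 data="Sbgn" -> buffer=?????SbgnBRQNa -> prefix_len=0
Fragment 4: offset=0 data="FOduq" -> buffer=FOduqSbgnBRQNa -> prefix_len=14

Answer: 0 0 0 14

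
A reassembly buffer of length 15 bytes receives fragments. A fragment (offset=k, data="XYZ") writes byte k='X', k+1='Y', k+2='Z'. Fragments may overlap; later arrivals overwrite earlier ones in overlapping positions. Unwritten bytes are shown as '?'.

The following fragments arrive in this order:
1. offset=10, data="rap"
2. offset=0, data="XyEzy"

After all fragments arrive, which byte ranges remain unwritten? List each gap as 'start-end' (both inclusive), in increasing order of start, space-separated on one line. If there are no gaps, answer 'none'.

Answer: 5-9 13-14

Derivation:
Fragment 1: offset=10 len=3
Fragment 2: offset=0 len=5
Gaps: 5-9 13-14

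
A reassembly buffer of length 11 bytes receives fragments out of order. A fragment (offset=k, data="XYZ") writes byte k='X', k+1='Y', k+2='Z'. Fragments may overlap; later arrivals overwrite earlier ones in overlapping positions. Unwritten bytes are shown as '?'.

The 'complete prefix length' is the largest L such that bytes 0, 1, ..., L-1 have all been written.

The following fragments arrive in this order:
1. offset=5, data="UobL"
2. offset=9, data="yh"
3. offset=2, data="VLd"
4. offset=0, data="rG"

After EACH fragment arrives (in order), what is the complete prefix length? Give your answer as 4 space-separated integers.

Answer: 0 0 0 11

Derivation:
Fragment 1: offset=5 data="UobL" -> buffer=?????UobL?? -> prefix_len=0
Fragment 2: offset=9 data="yh" -> buffer=?????UobLyh -> prefix_len=0
Fragment 3: offset=2 data="VLd" -> buffer=??VLdUobLyh -> prefix_len=0
Fragment 4: offset=0 data="rG" -> buffer=rGVLdUobLyh -> prefix_len=11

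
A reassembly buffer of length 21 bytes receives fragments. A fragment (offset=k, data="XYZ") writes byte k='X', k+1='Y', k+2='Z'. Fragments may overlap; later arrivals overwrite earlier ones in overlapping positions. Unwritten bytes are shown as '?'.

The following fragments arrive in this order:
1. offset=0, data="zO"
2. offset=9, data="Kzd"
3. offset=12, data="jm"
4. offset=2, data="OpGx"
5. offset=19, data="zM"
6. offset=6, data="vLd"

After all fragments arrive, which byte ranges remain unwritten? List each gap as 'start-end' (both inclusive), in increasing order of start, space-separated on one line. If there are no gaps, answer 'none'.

Fragment 1: offset=0 len=2
Fragment 2: offset=9 len=3
Fragment 3: offset=12 len=2
Fragment 4: offset=2 len=4
Fragment 5: offset=19 len=2
Fragment 6: offset=6 len=3
Gaps: 14-18

Answer: 14-18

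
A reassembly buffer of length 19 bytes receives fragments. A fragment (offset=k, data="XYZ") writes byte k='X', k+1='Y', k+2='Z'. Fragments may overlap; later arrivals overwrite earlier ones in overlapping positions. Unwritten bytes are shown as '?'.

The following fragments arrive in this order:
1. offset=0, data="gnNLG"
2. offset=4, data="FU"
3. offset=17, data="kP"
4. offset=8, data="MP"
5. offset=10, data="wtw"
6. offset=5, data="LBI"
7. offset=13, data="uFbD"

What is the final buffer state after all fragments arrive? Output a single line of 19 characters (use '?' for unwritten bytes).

Fragment 1: offset=0 data="gnNLG" -> buffer=gnNLG??????????????
Fragment 2: offset=4 data="FU" -> buffer=gnNLFU?????????????
Fragment 3: offset=17 data="kP" -> buffer=gnNLFU???????????kP
Fragment 4: offset=8 data="MP" -> buffer=gnNLFU??MP???????kP
Fragment 5: offset=10 data="wtw" -> buffer=gnNLFU??MPwtw????kP
Fragment 6: offset=5 data="LBI" -> buffer=gnNLFLBIMPwtw????kP
Fragment 7: offset=13 data="uFbD" -> buffer=gnNLFLBIMPwtwuFbDkP

Answer: gnNLFLBIMPwtwuFbDkP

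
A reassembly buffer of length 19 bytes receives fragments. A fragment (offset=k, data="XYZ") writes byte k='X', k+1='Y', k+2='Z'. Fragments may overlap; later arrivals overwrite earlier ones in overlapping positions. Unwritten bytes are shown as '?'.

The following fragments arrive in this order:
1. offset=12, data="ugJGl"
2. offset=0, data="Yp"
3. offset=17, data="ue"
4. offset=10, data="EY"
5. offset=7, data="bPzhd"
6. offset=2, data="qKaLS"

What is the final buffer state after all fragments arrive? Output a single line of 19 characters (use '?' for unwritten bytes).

Answer: YpqKaLSbPzhdugJGlue

Derivation:
Fragment 1: offset=12 data="ugJGl" -> buffer=????????????ugJGl??
Fragment 2: offset=0 data="Yp" -> buffer=Yp??????????ugJGl??
Fragment 3: offset=17 data="ue" -> buffer=Yp??????????ugJGlue
Fragment 4: offset=10 data="EY" -> buffer=Yp????????EYugJGlue
Fragment 5: offset=7 data="bPzhd" -> buffer=Yp?????bPzhdugJGlue
Fragment 6: offset=2 data="qKaLS" -> buffer=YpqKaLSbPzhdugJGlue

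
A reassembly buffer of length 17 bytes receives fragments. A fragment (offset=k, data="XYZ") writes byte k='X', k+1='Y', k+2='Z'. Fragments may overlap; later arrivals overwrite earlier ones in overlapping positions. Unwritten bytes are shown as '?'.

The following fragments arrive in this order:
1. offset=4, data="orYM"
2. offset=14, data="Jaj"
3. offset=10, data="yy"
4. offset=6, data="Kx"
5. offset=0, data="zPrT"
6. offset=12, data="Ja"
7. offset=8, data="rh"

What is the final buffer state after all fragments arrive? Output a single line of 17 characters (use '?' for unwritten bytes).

Answer: zPrTorKxrhyyJaJaj

Derivation:
Fragment 1: offset=4 data="orYM" -> buffer=????orYM?????????
Fragment 2: offset=14 data="Jaj" -> buffer=????orYM??????Jaj
Fragment 3: offset=10 data="yy" -> buffer=????orYM??yy??Jaj
Fragment 4: offset=6 data="Kx" -> buffer=????orKx??yy??Jaj
Fragment 5: offset=0 data="zPrT" -> buffer=zPrTorKx??yy??Jaj
Fragment 6: offset=12 data="Ja" -> buffer=zPrTorKx??yyJaJaj
Fragment 7: offset=8 data="rh" -> buffer=zPrTorKxrhyyJaJaj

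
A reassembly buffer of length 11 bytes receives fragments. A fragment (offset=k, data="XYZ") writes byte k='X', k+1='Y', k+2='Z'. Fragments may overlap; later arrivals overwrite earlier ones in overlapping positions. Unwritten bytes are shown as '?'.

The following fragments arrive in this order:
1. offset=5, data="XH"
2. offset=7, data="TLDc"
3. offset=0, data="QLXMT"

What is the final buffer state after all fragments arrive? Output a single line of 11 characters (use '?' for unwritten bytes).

Fragment 1: offset=5 data="XH" -> buffer=?????XH????
Fragment 2: offset=7 data="TLDc" -> buffer=?????XHTLDc
Fragment 3: offset=0 data="QLXMT" -> buffer=QLXMTXHTLDc

Answer: QLXMTXHTLDc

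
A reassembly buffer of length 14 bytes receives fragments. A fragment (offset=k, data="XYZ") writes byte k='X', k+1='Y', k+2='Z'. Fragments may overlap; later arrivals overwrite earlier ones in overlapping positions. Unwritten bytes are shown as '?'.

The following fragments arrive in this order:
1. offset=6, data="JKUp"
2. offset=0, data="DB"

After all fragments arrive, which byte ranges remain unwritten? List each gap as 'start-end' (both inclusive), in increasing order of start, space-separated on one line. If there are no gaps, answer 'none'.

Fragment 1: offset=6 len=4
Fragment 2: offset=0 len=2
Gaps: 2-5 10-13

Answer: 2-5 10-13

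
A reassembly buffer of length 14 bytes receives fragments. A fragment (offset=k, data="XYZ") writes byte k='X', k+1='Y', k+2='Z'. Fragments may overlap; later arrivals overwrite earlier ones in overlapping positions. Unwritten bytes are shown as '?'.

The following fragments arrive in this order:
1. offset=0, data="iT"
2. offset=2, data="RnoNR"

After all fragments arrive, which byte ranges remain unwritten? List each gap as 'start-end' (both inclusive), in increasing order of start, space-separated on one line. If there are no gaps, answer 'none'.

Fragment 1: offset=0 len=2
Fragment 2: offset=2 len=5
Gaps: 7-13

Answer: 7-13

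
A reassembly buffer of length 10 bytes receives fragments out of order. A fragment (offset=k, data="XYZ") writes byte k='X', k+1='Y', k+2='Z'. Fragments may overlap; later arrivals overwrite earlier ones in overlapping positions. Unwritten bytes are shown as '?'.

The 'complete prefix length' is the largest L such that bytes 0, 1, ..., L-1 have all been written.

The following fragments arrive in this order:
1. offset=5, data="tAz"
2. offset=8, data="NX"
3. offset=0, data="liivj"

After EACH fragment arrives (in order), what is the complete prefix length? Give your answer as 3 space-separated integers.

Answer: 0 0 10

Derivation:
Fragment 1: offset=5 data="tAz" -> buffer=?????tAz?? -> prefix_len=0
Fragment 2: offset=8 data="NX" -> buffer=?????tAzNX -> prefix_len=0
Fragment 3: offset=0 data="liivj" -> buffer=liivjtAzNX -> prefix_len=10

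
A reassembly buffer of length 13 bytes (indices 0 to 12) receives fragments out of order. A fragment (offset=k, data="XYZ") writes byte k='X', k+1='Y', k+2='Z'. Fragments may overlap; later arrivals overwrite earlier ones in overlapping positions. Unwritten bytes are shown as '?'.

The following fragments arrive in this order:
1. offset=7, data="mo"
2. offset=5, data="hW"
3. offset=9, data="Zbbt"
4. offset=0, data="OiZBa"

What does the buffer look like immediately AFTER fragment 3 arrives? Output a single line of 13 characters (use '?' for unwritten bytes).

Answer: ?????hWmoZbbt

Derivation:
Fragment 1: offset=7 data="mo" -> buffer=???????mo????
Fragment 2: offset=5 data="hW" -> buffer=?????hWmo????
Fragment 3: offset=9 data="Zbbt" -> buffer=?????hWmoZbbt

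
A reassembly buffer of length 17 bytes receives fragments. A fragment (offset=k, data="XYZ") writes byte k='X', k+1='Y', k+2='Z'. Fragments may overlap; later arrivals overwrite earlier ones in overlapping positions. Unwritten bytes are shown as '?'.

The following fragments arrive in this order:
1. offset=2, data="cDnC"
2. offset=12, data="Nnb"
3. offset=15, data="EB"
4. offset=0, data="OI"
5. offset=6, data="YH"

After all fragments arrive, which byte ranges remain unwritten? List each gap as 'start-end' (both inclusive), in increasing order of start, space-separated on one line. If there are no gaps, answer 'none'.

Fragment 1: offset=2 len=4
Fragment 2: offset=12 len=3
Fragment 3: offset=15 len=2
Fragment 4: offset=0 len=2
Fragment 5: offset=6 len=2
Gaps: 8-11

Answer: 8-11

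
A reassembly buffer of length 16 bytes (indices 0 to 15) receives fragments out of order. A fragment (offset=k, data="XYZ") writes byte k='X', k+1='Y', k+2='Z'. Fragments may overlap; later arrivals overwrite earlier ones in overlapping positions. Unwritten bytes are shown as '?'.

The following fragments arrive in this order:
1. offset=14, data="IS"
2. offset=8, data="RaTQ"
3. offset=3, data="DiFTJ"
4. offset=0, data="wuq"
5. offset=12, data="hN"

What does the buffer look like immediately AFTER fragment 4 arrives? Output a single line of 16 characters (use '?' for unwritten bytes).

Answer: wuqDiFTJRaTQ??IS

Derivation:
Fragment 1: offset=14 data="IS" -> buffer=??????????????IS
Fragment 2: offset=8 data="RaTQ" -> buffer=????????RaTQ??IS
Fragment 3: offset=3 data="DiFTJ" -> buffer=???DiFTJRaTQ??IS
Fragment 4: offset=0 data="wuq" -> buffer=wuqDiFTJRaTQ??IS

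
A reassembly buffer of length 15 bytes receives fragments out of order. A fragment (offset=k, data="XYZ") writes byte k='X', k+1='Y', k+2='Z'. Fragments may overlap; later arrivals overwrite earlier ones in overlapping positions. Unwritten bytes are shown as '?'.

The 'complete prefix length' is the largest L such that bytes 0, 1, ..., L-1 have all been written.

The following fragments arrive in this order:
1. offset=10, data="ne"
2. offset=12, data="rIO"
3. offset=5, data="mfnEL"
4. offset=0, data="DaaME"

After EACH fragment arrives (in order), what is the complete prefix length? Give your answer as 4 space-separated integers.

Answer: 0 0 0 15

Derivation:
Fragment 1: offset=10 data="ne" -> buffer=??????????ne??? -> prefix_len=0
Fragment 2: offset=12 data="rIO" -> buffer=??????????nerIO -> prefix_len=0
Fragment 3: offset=5 data="mfnEL" -> buffer=?????mfnELnerIO -> prefix_len=0
Fragment 4: offset=0 data="DaaME" -> buffer=DaaMEmfnELnerIO -> prefix_len=15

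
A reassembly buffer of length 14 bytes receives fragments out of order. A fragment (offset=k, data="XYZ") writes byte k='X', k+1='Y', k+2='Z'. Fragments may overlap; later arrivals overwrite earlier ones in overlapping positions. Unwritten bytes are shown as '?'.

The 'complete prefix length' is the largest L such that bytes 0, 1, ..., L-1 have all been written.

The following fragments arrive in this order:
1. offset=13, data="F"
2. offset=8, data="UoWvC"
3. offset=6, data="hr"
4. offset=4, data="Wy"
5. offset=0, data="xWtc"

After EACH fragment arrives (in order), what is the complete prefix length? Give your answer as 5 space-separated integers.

Fragment 1: offset=13 data="F" -> buffer=?????????????F -> prefix_len=0
Fragment 2: offset=8 data="UoWvC" -> buffer=????????UoWvCF -> prefix_len=0
Fragment 3: offset=6 data="hr" -> buffer=??????hrUoWvCF -> prefix_len=0
Fragment 4: offset=4 data="Wy" -> buffer=????WyhrUoWvCF -> prefix_len=0
Fragment 5: offset=0 data="xWtc" -> buffer=xWtcWyhrUoWvCF -> prefix_len=14

Answer: 0 0 0 0 14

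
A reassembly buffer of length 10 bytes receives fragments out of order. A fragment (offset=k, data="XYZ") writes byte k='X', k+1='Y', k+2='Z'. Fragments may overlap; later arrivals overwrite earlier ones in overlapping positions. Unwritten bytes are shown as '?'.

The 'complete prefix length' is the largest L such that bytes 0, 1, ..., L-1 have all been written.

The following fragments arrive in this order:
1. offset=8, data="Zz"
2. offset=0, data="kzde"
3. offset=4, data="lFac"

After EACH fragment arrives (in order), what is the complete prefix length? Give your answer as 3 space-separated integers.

Answer: 0 4 10

Derivation:
Fragment 1: offset=8 data="Zz" -> buffer=????????Zz -> prefix_len=0
Fragment 2: offset=0 data="kzde" -> buffer=kzde????Zz -> prefix_len=4
Fragment 3: offset=4 data="lFac" -> buffer=kzdelFacZz -> prefix_len=10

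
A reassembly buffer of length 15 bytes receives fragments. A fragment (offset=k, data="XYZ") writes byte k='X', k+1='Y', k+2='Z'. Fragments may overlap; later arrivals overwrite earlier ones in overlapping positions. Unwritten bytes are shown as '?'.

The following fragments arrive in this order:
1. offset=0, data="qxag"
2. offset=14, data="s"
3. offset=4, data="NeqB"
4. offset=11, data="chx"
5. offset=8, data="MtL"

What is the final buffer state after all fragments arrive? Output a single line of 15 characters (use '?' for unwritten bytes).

Answer: qxagNeqBMtLchxs

Derivation:
Fragment 1: offset=0 data="qxag" -> buffer=qxag???????????
Fragment 2: offset=14 data="s" -> buffer=qxag??????????s
Fragment 3: offset=4 data="NeqB" -> buffer=qxagNeqB??????s
Fragment 4: offset=11 data="chx" -> buffer=qxagNeqB???chxs
Fragment 5: offset=8 data="MtL" -> buffer=qxagNeqBMtLchxs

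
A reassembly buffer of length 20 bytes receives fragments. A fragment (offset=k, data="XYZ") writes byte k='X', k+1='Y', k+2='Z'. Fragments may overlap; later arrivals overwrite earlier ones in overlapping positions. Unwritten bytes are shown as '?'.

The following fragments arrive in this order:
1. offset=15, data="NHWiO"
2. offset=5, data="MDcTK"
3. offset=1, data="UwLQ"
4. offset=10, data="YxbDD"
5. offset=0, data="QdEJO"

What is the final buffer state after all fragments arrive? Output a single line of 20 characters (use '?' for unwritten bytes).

Answer: QdEJOMDcTKYxbDDNHWiO

Derivation:
Fragment 1: offset=15 data="NHWiO" -> buffer=???????????????NHWiO
Fragment 2: offset=5 data="MDcTK" -> buffer=?????MDcTK?????NHWiO
Fragment 3: offset=1 data="UwLQ" -> buffer=?UwLQMDcTK?????NHWiO
Fragment 4: offset=10 data="YxbDD" -> buffer=?UwLQMDcTKYxbDDNHWiO
Fragment 5: offset=0 data="QdEJO" -> buffer=QdEJOMDcTKYxbDDNHWiO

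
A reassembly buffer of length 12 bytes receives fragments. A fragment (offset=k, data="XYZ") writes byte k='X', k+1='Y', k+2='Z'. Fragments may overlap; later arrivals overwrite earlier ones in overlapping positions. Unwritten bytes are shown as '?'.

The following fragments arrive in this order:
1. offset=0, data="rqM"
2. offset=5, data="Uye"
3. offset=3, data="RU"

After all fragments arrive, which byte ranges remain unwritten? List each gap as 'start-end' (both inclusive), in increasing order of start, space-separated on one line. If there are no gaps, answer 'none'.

Answer: 8-11

Derivation:
Fragment 1: offset=0 len=3
Fragment 2: offset=5 len=3
Fragment 3: offset=3 len=2
Gaps: 8-11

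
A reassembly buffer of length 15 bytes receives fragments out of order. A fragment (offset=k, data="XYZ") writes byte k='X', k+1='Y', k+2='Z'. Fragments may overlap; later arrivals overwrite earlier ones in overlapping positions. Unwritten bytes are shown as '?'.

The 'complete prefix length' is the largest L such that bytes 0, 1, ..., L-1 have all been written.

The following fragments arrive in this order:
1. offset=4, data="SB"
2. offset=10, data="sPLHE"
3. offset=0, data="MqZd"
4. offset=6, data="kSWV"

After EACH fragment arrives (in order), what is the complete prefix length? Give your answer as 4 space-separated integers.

Answer: 0 0 6 15

Derivation:
Fragment 1: offset=4 data="SB" -> buffer=????SB????????? -> prefix_len=0
Fragment 2: offset=10 data="sPLHE" -> buffer=????SB????sPLHE -> prefix_len=0
Fragment 3: offset=0 data="MqZd" -> buffer=MqZdSB????sPLHE -> prefix_len=6
Fragment 4: offset=6 data="kSWV" -> buffer=MqZdSBkSWVsPLHE -> prefix_len=15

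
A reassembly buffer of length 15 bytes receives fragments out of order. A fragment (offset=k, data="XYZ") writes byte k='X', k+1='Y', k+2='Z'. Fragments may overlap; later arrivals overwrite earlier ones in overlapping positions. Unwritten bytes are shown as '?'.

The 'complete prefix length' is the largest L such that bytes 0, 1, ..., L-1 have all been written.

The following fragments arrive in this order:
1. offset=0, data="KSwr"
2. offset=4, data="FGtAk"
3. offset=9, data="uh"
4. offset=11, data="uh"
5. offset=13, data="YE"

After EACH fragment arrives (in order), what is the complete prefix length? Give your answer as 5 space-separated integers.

Fragment 1: offset=0 data="KSwr" -> buffer=KSwr??????????? -> prefix_len=4
Fragment 2: offset=4 data="FGtAk" -> buffer=KSwrFGtAk?????? -> prefix_len=9
Fragment 3: offset=9 data="uh" -> buffer=KSwrFGtAkuh???? -> prefix_len=11
Fragment 4: offset=11 data="uh" -> buffer=KSwrFGtAkuhuh?? -> prefix_len=13
Fragment 5: offset=13 data="YE" -> buffer=KSwrFGtAkuhuhYE -> prefix_len=15

Answer: 4 9 11 13 15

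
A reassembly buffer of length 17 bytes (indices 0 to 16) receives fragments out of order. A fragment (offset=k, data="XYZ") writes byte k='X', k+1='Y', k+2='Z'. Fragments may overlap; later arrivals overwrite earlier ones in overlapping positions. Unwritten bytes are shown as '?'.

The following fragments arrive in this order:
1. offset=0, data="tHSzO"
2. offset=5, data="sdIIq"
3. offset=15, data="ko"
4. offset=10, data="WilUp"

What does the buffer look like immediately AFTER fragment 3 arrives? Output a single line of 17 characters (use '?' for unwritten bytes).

Answer: tHSzOsdIIq?????ko

Derivation:
Fragment 1: offset=0 data="tHSzO" -> buffer=tHSzO????????????
Fragment 2: offset=5 data="sdIIq" -> buffer=tHSzOsdIIq???????
Fragment 3: offset=15 data="ko" -> buffer=tHSzOsdIIq?????ko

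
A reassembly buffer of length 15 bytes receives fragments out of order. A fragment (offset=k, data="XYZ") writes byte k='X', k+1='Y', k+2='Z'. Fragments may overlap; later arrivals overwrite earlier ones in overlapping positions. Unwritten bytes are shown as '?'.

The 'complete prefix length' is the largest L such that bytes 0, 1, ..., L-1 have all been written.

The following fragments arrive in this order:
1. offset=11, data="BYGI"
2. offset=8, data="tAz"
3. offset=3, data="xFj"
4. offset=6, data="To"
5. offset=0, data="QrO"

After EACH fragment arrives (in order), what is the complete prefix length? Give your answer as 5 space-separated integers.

Fragment 1: offset=11 data="BYGI" -> buffer=???????????BYGI -> prefix_len=0
Fragment 2: offset=8 data="tAz" -> buffer=????????tAzBYGI -> prefix_len=0
Fragment 3: offset=3 data="xFj" -> buffer=???xFj??tAzBYGI -> prefix_len=0
Fragment 4: offset=6 data="To" -> buffer=???xFjTotAzBYGI -> prefix_len=0
Fragment 5: offset=0 data="QrO" -> buffer=QrOxFjTotAzBYGI -> prefix_len=15

Answer: 0 0 0 0 15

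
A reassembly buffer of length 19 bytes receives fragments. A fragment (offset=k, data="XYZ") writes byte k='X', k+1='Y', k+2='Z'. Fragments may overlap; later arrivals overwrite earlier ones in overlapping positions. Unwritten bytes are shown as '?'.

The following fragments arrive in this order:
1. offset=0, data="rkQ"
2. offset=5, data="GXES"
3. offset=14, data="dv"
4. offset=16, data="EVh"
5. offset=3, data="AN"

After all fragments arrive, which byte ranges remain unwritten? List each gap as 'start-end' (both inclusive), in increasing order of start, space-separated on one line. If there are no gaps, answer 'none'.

Answer: 9-13

Derivation:
Fragment 1: offset=0 len=3
Fragment 2: offset=5 len=4
Fragment 3: offset=14 len=2
Fragment 4: offset=16 len=3
Fragment 5: offset=3 len=2
Gaps: 9-13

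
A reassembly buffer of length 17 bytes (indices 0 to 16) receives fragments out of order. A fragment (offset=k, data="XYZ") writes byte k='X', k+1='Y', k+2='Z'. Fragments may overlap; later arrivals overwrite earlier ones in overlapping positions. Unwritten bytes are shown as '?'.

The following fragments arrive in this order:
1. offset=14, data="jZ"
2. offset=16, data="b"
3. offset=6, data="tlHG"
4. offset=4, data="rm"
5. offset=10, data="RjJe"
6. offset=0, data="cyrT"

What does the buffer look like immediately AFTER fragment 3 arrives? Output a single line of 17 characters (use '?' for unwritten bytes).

Answer: ??????tlHG????jZb

Derivation:
Fragment 1: offset=14 data="jZ" -> buffer=??????????????jZ?
Fragment 2: offset=16 data="b" -> buffer=??????????????jZb
Fragment 3: offset=6 data="tlHG" -> buffer=??????tlHG????jZb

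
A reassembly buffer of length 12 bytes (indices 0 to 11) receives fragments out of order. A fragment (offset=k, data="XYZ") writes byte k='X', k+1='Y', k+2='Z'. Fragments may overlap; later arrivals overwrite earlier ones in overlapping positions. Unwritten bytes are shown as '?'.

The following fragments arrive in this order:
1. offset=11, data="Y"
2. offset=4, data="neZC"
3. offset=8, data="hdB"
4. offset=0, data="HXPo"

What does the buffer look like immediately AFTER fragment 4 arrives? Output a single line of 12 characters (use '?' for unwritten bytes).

Answer: HXPoneZChdBY

Derivation:
Fragment 1: offset=11 data="Y" -> buffer=???????????Y
Fragment 2: offset=4 data="neZC" -> buffer=????neZC???Y
Fragment 3: offset=8 data="hdB" -> buffer=????neZChdBY
Fragment 4: offset=0 data="HXPo" -> buffer=HXPoneZChdBY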